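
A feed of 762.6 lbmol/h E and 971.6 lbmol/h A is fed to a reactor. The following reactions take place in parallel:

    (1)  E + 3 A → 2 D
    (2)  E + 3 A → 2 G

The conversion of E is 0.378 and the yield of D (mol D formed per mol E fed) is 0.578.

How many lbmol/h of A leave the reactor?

Yield of D: 2ξ₁ / 762.6 = 0.578 → ξ₁ = 220.4 lbmol/h.
Conversion of E: 1ξ₁ + 1ξ₂ = 0.378 × 762.6 = 288.3 → ξ₂ = 67.87 lbmol/h.
Outlet amounts (n = n₀ + Σ ν·ξ):
  E: 762.6 − 1(220.4) − 1(67.87) = 474.3
  A: 971.6 − 3(220.4) − 3(67.87) = 106.8
  D: 0 + 2(220.4) = 440.8
  G: 0 + 2(67.87) = 135.7

107 lbmol/h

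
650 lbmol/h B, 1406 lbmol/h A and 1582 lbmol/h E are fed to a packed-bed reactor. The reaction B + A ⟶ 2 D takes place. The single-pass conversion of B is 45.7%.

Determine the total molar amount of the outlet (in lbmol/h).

B reacted = 0.457 × 650 = 297.1 lbmol/h; ν_B = −1, so ξ = 297.1/1 = 297.1 lbmol/h.
Outlet amounts (n = n₀ + ν ξ):
  B: 650 − 1(297.1) = 352.9
  A: 1406 − 1(297.1) = 1109
  D: 0 + 2(297.1) = 594.1
  E: 1582 (inert)
Total out = 352.9 + 1109 + 594.1 + 1582 = 3638 lbmol/h.

3640 lbmol/h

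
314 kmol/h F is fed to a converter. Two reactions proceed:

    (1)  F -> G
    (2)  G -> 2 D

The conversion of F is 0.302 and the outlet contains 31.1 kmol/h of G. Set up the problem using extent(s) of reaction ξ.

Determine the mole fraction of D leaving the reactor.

0.337

Conversion of F: F consumed = 1ξ₁ = 0.302 × 314 → ξ₁ = 94.83 kmol/h.
G balance: n_G = 0 + 1ξ₁ − 1ξ₂ = 31.1 → ξ₂ = (1·94.83 − 31.1)/1 = 63.73 kmol/h.
Outlet amounts (n = n₀ + Σ ν·ξ):
  F: 314 − 1(94.83) = 219.2
  G: 0 + 1(94.83) − 1(63.73) = 31.1
  D: 0 + 2(63.73) = 127.5
Total out = 377.7 kmol/h; y_D = 127.5 / 377.7 = 0.3374.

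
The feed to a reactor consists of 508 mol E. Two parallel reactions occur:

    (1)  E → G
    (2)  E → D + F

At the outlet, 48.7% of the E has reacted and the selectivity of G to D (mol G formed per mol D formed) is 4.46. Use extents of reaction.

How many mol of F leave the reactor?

45.3 mol

Conversion of E: E consumed = 0.487 × 508 = 247.4 mol = 1ξ₁ + 1ξ₂.
Selectivity: 1ξ₁ / (1ξ₂) = 4.46 → ξ₁ = 4.46 ξ₂.
Substitute: (1·4.46 + 1) ξ₂ = 247.4 → ξ₂ = 45.31 mol, ξ₁ = 202.1 mol.
Outlet amounts (n = n₀ + Σ ν·ξ):
  E: 508 − 1(202.1) − 1(45.31) = 260.6
  G: 0 + 1(202.1) = 202.1
  D: 0 + 1(45.31) = 45.31
  F: 0 + 1(45.31) = 45.31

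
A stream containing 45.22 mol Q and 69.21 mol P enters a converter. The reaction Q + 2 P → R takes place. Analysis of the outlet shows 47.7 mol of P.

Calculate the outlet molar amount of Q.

34.5 mol

For P: n = n₀ − 2ξ → 47.7 = 69.21 − 2ξ, giving ξ = 10.75 mol.
Outlet amounts (n = n₀ + ν ξ):
  Q: 45.22 − 1(10.75) = 34.47
  P: 69.21 − 2(10.75) = 47.7
  R: 0 + 1(10.75) = 10.75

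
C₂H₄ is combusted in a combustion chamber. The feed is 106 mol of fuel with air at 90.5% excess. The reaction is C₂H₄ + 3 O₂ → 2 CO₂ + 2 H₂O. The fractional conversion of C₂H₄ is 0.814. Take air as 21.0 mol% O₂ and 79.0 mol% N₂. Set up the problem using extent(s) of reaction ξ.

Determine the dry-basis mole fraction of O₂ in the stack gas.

Stoichiometric O₂ = 3 × 106 = 318 mol; O₂ fed = 318 × 1.905 = 605.8 mol.
N₂ fed = 605.8 × 79/21 = 2279 mol.
Fuel reacted = 0.814 × 106 → ξ = 86.28 mol.
Outlet (n = n₀ + ν ξ):
  C₂H₄: 106 − 1(86.28) = 19.72
  O₂: 605.8 − 3(86.28) = 346.9
  N₂: 2279 (inert)
  CO₂: 0 + 2(86.28) = 172.6
  H₂O: 0 + 2(86.28) = 172.6
Dry total = 2818 mol; y_O₂ (dry) = 346.9 / 2818 = 0.1231.

0.123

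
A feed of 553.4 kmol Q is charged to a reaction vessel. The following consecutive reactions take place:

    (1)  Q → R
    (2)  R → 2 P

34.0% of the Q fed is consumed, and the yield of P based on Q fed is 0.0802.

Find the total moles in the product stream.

Conversion of Q: Q consumed = 1ξ₁ = 0.34 × 553.4 → ξ₁ = 188.2 kmol.
Yield of P: 2ξ₂ / 553.4 = 0.0802 → ξ₂ = 22.19 kmol.
Outlet amounts (n = n₀ + Σ ν·ξ):
  Q: 553.4 − 1(188.2) = 365.2
  R: 0 + 1(188.2) − 1(22.19) = 166
  P: 0 + 2(22.19) = 44.38
Total out = 365.2 + 166 + 44.38 = 575.6 kmol.

576 kmol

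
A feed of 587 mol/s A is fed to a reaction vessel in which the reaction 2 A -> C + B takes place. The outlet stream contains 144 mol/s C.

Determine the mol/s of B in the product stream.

For C: n = n₀ + 1ξ → 144 = 0 + 1ξ, giving ξ = 144 mol/s.
Outlet amounts (n = n₀ + ν ξ):
  A: 587 − 2(144) = 299
  C: 0 + 1(144) = 144
  B: 0 + 1(144) = 144

144 mol/s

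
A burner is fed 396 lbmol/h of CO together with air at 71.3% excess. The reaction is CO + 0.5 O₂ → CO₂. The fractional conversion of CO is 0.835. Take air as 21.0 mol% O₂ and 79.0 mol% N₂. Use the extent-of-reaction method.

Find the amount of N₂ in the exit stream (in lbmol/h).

1280 lbmol/h

Stoichiometric O₂ = 0.5 × 396 = 198 lbmol/h; O₂ fed = 198 × 1.713 = 339.2 lbmol/h.
N₂ fed = 339.2 × 79/21 = 1276 lbmol/h.
Fuel reacted = 0.835 × 396 → ξ = 330.7 lbmol/h.
Outlet (n = n₀ + ν ξ):
  CO: 396 − 1(330.7) = 65.34
  O₂: 339.2 − 0.5(330.7) = 173.8
  N₂: 1276 (inert)
  CO₂: 0 + 1(330.7) = 330.7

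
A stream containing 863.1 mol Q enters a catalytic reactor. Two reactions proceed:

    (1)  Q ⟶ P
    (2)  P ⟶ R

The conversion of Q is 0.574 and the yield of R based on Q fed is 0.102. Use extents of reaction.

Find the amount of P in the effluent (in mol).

Conversion of Q: Q consumed = 1ξ₁ = 0.574 × 863.1 → ξ₁ = 495.4 mol.
Yield of R: 1ξ₂ / 863.1 = 0.102 → ξ₂ = 88.04 mol.
Outlet amounts (n = n₀ + Σ ν·ξ):
  Q: 863.1 − 1(495.4) = 367.7
  P: 0 + 1(495.4) − 1(88.04) = 407.4
  R: 0 + 1(88.04) = 88.04

407 mol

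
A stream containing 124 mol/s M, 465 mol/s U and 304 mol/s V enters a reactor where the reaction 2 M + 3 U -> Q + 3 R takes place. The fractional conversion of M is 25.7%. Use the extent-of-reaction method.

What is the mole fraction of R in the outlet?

M reacted = 0.257 × 124 = 31.87 mol/s; ν_M = −2, so ξ = 31.87/2 = 15.93 mol/s.
Outlet amounts (n = n₀ + ν ξ):
  M: 124 − 2(15.93) = 92.13
  U: 465 − 3(15.93) = 417.2
  Q: 0 + 1(15.93) = 15.93
  R: 0 + 3(15.93) = 47.8
  V: 304 (inert)
Total out = 877.1 mol/s; y_R = 47.8 / 877.1 = 0.0545.

0.0545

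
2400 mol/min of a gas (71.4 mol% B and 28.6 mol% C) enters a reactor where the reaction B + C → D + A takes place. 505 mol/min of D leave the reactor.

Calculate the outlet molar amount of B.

1210 mol/min

For D: n = n₀ + 1ξ → 505 = 0 + 1ξ, giving ξ = 505 mol/min.
Outlet amounts (n = n₀ + ν ξ):
  B: 1714 − 1(505) = 1209
  C: 686.4 − 1(505) = 181.4
  D: 0 + 1(505) = 505
  A: 0 + 1(505) = 505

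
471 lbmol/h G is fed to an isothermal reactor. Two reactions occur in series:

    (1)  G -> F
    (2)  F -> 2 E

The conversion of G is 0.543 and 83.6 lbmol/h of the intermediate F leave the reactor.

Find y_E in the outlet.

Conversion of G: G consumed = 1ξ₁ = 0.543 × 471 → ξ₁ = 255.8 lbmol/h.
F balance: n_F = 0 + 1ξ₁ − 1ξ₂ = 83.6 → ξ₂ = (1·255.8 − 83.6)/1 = 172.2 lbmol/h.
Outlet amounts (n = n₀ + Σ ν·ξ):
  G: 471 − 1(255.8) = 215.2
  F: 0 + 1(255.8) − 1(172.2) = 83.6
  E: 0 + 2(172.2) = 344.3
Total out = 643.2 lbmol/h; y_E = 344.3 / 643.2 = 0.5353.

0.535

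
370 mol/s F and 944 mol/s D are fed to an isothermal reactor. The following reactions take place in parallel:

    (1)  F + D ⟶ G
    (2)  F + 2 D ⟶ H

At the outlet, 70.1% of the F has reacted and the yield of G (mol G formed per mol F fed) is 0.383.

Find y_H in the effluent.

0.126

Yield of G: 1ξ₁ / 370 = 0.383 → ξ₁ = 141.7 mol/s.
Conversion of F: 1ξ₁ + 1ξ₂ = 0.701 × 370 = 259.4 → ξ₂ = 117.7 mol/s.
Outlet amounts (n = n₀ + Σ ν·ξ):
  F: 370 − 1(141.7) − 1(117.7) = 110.6
  D: 944 − 1(141.7) − 2(117.7) = 567
  G: 0 + 1(141.7) = 141.7
  H: 0 + 1(117.7) = 117.7
Total out = 937 mol/s; y_H = 117.7 / 937 = 0.1256.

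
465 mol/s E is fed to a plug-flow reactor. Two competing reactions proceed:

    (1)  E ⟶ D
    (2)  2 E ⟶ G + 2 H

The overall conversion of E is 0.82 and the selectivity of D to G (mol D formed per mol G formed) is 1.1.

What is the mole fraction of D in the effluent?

0.23

Conversion of E: E consumed = 0.82 × 465 = 381.3 mol/s = 1ξ₁ + 2ξ₂.
Selectivity: 1ξ₁ / (1ξ₂) = 1.1 → ξ₁ = 1.1 ξ₂.
Substitute: (1·1.1 + 2) ξ₂ = 381.3 → ξ₂ = 123 mol/s, ξ₁ = 135.3 mol/s.
Outlet amounts (n = n₀ + Σ ν·ξ):
  E: 465 − 1(135.3) − 2(123) = 83.7
  D: 0 + 1(135.3) = 135.3
  G: 0 + 1(123) = 123
  H: 0 + 2(123) = 246
Total out = 588 mol/s; y_D = 135.3 / 588 = 0.2301.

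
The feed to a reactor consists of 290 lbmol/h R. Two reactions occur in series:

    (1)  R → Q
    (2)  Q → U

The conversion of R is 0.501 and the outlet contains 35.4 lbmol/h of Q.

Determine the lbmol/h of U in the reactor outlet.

Conversion of R: R consumed = 1ξ₁ = 0.501 × 290 → ξ₁ = 145.3 lbmol/h.
Q balance: n_Q = 0 + 1ξ₁ − 1ξ₂ = 35.4 → ξ₂ = (1·145.3 − 35.4)/1 = 109.9 lbmol/h.
Outlet amounts (n = n₀ + Σ ν·ξ):
  R: 290 − 1(145.3) = 144.7
  Q: 0 + 1(145.3) − 1(109.9) = 35.4
  U: 0 + 1(109.9) = 109.9

110 lbmol/h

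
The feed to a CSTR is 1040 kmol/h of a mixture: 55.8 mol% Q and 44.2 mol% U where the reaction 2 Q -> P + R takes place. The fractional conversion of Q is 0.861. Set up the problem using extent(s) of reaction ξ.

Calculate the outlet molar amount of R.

Q reacted = 0.861 × 580.3 = 499.7 kmol/h; ν_Q = −2, so ξ = 499.7/2 = 249.8 kmol/h.
Outlet amounts (n = n₀ + ν ξ):
  Q: 580.3 − 2(249.8) = 80.66
  P: 0 + 1(249.8) = 249.8
  R: 0 + 1(249.8) = 249.8
  U: 459.7 (inert)

250 kmol/h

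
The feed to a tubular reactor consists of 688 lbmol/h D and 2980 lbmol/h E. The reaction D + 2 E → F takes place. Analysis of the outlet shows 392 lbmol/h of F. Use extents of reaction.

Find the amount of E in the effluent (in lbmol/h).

2200 lbmol/h

For F: n = n₀ + 1ξ → 392 = 0 + 1ξ, giving ξ = 392 lbmol/h.
Outlet amounts (n = n₀ + ν ξ):
  D: 688 − 1(392) = 296
  E: 2980 − 2(392) = 2196
  F: 0 + 1(392) = 392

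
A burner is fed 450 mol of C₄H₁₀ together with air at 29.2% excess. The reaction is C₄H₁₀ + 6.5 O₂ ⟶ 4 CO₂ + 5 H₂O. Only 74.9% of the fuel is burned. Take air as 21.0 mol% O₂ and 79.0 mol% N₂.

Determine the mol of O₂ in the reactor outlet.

Stoichiometric O₂ = 6.5 × 450 = 2925 mol; O₂ fed = 2925 × 1.292 = 3779 mol.
N₂ fed = 3779 × 79/21 = 14220 mol.
Fuel reacted = 0.749 × 450 → ξ = 337.1 mol.
Outlet (n = n₀ + ν ξ):
  C₄H₁₀: 450 − 1(337.1) = 112.9
  O₂: 3779 − 6.5(337.1) = 1588
  N₂: 14220 (inert)
  CO₂: 0 + 4(337.1) = 1348
  H₂O: 0 + 5(337.1) = 1685

1590 mol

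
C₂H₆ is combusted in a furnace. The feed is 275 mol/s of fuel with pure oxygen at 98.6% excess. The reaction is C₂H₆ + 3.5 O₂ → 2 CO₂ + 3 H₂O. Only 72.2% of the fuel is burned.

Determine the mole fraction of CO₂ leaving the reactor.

Stoichiometric O₂ = 3.5 × 275 = 962.5 mol/s; O₂ fed = 962.5 × 1.986 = 1912 mol/s.
Fuel reacted = 0.722 × 275 → ξ = 198.5 mol/s.
Outlet (n = n₀ + ν ξ):
  C₂H₆: 275 − 1(198.5) = 76.45
  O₂: 1912 − 3.5(198.5) = 1217
  CO₂: 0 + 2(198.5) = 397.1
  H₂O: 0 + 3(198.5) = 595.6
Total out = 2286 mol/s; y_CO₂ = 397.1 / 2286 = 0.1737.

0.174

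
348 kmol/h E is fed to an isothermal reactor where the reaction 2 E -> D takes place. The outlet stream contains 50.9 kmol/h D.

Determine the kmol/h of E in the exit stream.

For D: n = n₀ + 1ξ → 50.9 = 0 + 1ξ, giving ξ = 50.9 kmol/h.
Outlet amounts (n = n₀ + ν ξ):
  E: 348 − 2(50.9) = 246.2
  D: 0 + 1(50.9) = 50.9

246 kmol/h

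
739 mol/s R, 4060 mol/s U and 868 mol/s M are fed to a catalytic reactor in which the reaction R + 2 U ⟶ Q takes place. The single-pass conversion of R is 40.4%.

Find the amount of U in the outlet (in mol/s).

3460 mol/s

R reacted = 0.404 × 739 = 298.6 mol/s; ν_R = −1, so ξ = 298.6/1 = 298.6 mol/s.
Outlet amounts (n = n₀ + ν ξ):
  R: 739 − 1(298.6) = 440.4
  U: 4060 − 2(298.6) = 3463
  Q: 0 + 1(298.6) = 298.6
  M: 868 (inert)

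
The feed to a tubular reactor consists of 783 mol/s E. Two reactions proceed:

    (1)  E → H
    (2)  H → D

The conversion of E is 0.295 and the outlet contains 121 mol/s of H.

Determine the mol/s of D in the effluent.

110 mol/s

Conversion of E: E consumed = 1ξ₁ = 0.295 × 783 → ξ₁ = 231 mol/s.
H balance: n_H = 0 + 1ξ₁ − 1ξ₂ = 121 → ξ₂ = (1·231 − 121)/1 = 110 mol/s.
Outlet amounts (n = n₀ + Σ ν·ξ):
  E: 783 − 1(231) = 552
  H: 0 + 1(231) − 1(110) = 121
  D: 0 + 1(110) = 110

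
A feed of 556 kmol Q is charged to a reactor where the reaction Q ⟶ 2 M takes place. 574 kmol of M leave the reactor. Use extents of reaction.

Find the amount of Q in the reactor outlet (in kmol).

269 kmol

For M: n = n₀ + 2ξ → 574 = 0 + 2ξ, giving ξ = 287 kmol.
Outlet amounts (n = n₀ + ν ξ):
  Q: 556 − 1(287) = 269
  M: 0 + 2(287) = 574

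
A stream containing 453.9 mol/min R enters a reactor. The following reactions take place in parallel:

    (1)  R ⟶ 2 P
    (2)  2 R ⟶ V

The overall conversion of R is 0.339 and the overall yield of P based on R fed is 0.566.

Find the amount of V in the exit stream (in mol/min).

Yield of P: 2ξ₁ / 453.9 = 0.566 → ξ₁ = 128.5 mol/min.
Conversion of R: 1ξ₁ + 2ξ₂ = 0.339 × 453.9 = 153.9 → ξ₂ = 12.71 mol/min.
Outlet amounts (n = n₀ + Σ ν·ξ):
  R: 453.9 − 1(128.5) − 2(12.71) = 300
  P: 0 + 2(128.5) = 256.9
  V: 0 + 1(12.71) = 12.71

12.7 mol/min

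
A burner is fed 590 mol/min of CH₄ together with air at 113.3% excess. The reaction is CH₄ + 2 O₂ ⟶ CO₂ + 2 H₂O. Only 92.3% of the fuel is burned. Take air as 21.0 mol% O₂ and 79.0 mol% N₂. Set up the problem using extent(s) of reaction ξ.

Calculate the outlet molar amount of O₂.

Stoichiometric O₂ = 2 × 590 = 1180 mol/min; O₂ fed = 1180 × 2.133 = 2517 mol/min.
N₂ fed = 2517 × 79/21 = 9468 mol/min.
Fuel reacted = 0.923 × 590 → ξ = 544.6 mol/min.
Outlet (n = n₀ + ν ξ):
  CH₄: 590 − 1(544.6) = 45.43
  O₂: 2517 − 2(544.6) = 1428
  N₂: 9468 (inert)
  CO₂: 0 + 1(544.6) = 544.6
  H₂O: 0 + 2(544.6) = 1089

1430 mol/min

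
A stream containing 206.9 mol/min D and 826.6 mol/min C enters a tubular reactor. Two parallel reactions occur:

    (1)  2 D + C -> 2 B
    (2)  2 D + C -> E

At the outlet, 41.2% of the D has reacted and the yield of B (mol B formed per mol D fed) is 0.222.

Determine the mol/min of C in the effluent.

784 mol/min

Yield of B: 2ξ₁ / 206.9 = 0.222 → ξ₁ = 22.97 mol/min.
Conversion of D: 2ξ₁ + 2ξ₂ = 0.412 × 206.9 = 85.24 → ξ₂ = 19.66 mol/min.
Outlet amounts (n = n₀ + Σ ν·ξ):
  D: 206.9 − 2(22.97) − 2(19.66) = 121.7
  C: 826.6 − 1(22.97) − 1(19.66) = 784
  B: 0 + 2(22.97) = 45.93
  E: 0 + 1(19.66) = 19.66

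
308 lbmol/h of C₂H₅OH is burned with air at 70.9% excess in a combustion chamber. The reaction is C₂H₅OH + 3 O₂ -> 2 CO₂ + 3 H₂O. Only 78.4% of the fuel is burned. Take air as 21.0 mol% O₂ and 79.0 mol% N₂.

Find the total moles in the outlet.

8070 lbmol/h

Stoichiometric O₂ = 3 × 308 = 924 lbmol/h; O₂ fed = 924 × 1.709 = 1579 lbmol/h.
N₂ fed = 1579 × 79/21 = 5940 lbmol/h.
Fuel reacted = 0.784 × 308 → ξ = 241.5 lbmol/h.
Outlet (n = n₀ + ν ξ):
  C₂H₅OH: 308 − 1(241.5) = 66.53
  O₂: 1579 − 3(241.5) = 854.7
  N₂: 5940 (inert)
  CO₂: 0 + 2(241.5) = 482.9
  H₂O: 0 + 3(241.5) = 724.4
Total out = 66.53 + 854.7 + 5940 + 482.9 + 724.4 = 8069 lbmol/h.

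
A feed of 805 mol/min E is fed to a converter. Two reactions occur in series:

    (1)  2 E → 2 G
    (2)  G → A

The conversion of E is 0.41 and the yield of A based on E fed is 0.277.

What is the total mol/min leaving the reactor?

805 mol/min

Conversion of E: E consumed = 2ξ₁ = 0.41 × 805 → ξ₁ = 165 mol/min.
Yield of A: 1ξ₂ / 805 = 0.277 → ξ₂ = 223 mol/min.
Outlet amounts (n = n₀ + Σ ν·ξ):
  E: 805 − 2(165) = 475
  G: 0 + 2(165) − 1(223) = 107.1
  A: 0 + 1(223) = 223
Total out = 475 + 107.1 + 223 = 805 mol/min.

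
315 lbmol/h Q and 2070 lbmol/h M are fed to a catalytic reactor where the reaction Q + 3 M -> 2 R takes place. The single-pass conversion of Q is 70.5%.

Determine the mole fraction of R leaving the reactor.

Q reacted = 0.705 × 315 = 222.1 lbmol/h; ν_Q = −1, so ξ = 222.1/1 = 222.1 lbmol/h.
Outlet amounts (n = n₀ + ν ξ):
  Q: 315 − 1(222.1) = 92.93
  M: 2070 − 3(222.1) = 1404
  R: 0 + 2(222.1) = 444.1
Total out = 1941 lbmol/h; y_R = 444.1 / 1941 = 0.2288.

0.229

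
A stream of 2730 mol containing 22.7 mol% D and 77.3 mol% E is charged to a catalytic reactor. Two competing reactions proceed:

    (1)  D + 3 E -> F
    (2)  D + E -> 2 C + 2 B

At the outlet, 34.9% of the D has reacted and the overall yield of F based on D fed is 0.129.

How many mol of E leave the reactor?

1730 mol

Yield of F: 1ξ₁ / 619.7 = 0.129 → ξ₁ = 79.94 mol.
Conversion of D: 1ξ₁ + 1ξ₂ = 0.349 × 619.7 = 216.3 → ξ₂ = 136.3 mol.
Outlet amounts (n = n₀ + Σ ν·ξ):
  D: 619.7 − 1(79.94) − 1(136.3) = 403.4
  E: 2110 − 3(79.94) − 1(136.3) = 1734
  F: 0 + 1(79.94) = 79.94
  C: 0 + 2(136.3) = 272.7
  B: 0 + 2(136.3) = 272.7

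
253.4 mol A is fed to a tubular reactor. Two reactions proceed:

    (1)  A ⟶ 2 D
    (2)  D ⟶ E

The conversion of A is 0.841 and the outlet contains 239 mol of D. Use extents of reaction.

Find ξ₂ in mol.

Conversion of A: A consumed = 1ξ₁ = 0.841 × 253.4 → ξ₁ = 213.1 mol.
D balance: n_D = 0 + 2ξ₁ − 1ξ₂ = 239 → ξ₂ = (2·213.1 − 239)/1 = 187.2 mol.
Outlet amounts (n = n₀ + Σ ν·ξ):
  A: 253.4 − 1(213.1) = 40.29
  D: 0 + 2(213.1) − 1(187.2) = 239
  E: 0 + 1(187.2) = 187.2

ξ₂ = 187 mol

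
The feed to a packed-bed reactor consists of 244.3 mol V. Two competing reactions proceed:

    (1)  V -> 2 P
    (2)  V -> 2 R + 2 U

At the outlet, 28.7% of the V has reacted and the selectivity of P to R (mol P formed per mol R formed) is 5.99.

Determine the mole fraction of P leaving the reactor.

Conversion of V: V consumed = 0.287 × 244.3 = 70.11 mol = 1ξ₁ + 1ξ₂.
Selectivity: 2ξ₁ / (2ξ₂) = 5.99 → ξ₁ = 5.99 ξ₂.
Substitute: (1·5.99 + 1) ξ₂ = 70.11 → ξ₂ = 10.03 mol, ξ₁ = 60.08 mol.
Outlet amounts (n = n₀ + Σ ν·ξ):
  V: 244.3 − 1(60.08) − 1(10.03) = 174.2
  P: 0 + 2(60.08) = 120.2
  R: 0 + 2(10.03) = 20.06
  U: 0 + 2(10.03) = 20.06
Total out = 334.5 mol; y_P = 120.2 / 334.5 = 0.3593.

0.359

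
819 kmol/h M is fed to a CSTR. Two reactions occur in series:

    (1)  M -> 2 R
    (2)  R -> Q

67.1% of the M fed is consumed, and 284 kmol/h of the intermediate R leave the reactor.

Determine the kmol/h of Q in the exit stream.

Conversion of M: M consumed = 1ξ₁ = 0.671 × 819 → ξ₁ = 549.5 kmol/h.
R balance: n_R = 0 + 2ξ₁ − 1ξ₂ = 284 → ξ₂ = (2·549.5 − 284)/1 = 815.1 kmol/h.
Outlet amounts (n = n₀ + Σ ν·ξ):
  M: 819 − 1(549.5) = 269.5
  R: 0 + 2(549.5) − 1(815.1) = 284
  Q: 0 + 1(815.1) = 815.1

815 kmol/h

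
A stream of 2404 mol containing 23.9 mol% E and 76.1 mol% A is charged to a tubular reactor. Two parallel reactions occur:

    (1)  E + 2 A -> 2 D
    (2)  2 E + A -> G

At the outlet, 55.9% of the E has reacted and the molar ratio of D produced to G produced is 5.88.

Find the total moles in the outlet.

2080 mol

Conversion of E: E consumed = 0.559 × 574.6 = 321.2 mol = 1ξ₁ + 2ξ₂.
Selectivity: 2ξ₁ / (1ξ₂) = 5.88 → ξ₁ = 2.94 ξ₂.
Substitute: (1·2.94 + 2) ξ₂ = 321.2 → ξ₂ = 65.02 mol, ξ₁ = 191.1 mol.
Outlet amounts (n = n₀ + Σ ν·ξ):
  E: 574.6 − 1(191.1) − 2(65.02) = 253.4
  A: 1829 − 2(191.1) − 1(65.02) = 1382
  D: 0 + 2(191.1) = 382.3
  G: 0 + 1(65.02) = 65.02
Total out = 253.4 + 1382 + 382.3 + 65.02 = 2083 mol.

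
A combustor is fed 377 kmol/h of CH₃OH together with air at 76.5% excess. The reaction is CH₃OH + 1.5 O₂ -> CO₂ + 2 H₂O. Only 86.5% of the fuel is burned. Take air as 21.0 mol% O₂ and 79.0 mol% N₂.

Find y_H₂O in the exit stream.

0.123

Stoichiometric O₂ = 1.5 × 377 = 565.5 kmol/h; O₂ fed = 565.5 × 1.765 = 998.1 kmol/h.
N₂ fed = 998.1 × 79/21 = 3755 kmol/h.
Fuel reacted = 0.865 × 377 → ξ = 326.1 kmol/h.
Outlet (n = n₀ + ν ξ):
  CH₃OH: 377 − 1(326.1) = 50.89
  O₂: 998.1 − 1.5(326.1) = 509
  N₂: 3755 (inert)
  CO₂: 0 + 1(326.1) = 326.1
  H₂O: 0 + 2(326.1) = 652.2
Total out = 5293 kmol/h; y_H₂O = 652.2 / 5293 = 0.1232.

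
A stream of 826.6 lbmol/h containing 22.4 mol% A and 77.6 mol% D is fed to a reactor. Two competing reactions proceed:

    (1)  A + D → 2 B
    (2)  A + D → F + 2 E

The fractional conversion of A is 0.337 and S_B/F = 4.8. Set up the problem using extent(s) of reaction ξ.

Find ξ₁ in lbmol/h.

Conversion of A: A consumed = 0.337 × 185.2 = 62.4 lbmol/h = 1ξ₁ + 1ξ₂.
Selectivity: 2ξ₁ / (1ξ₂) = 4.8 → ξ₁ = 2.4 ξ₂.
Substitute: (1·2.4 + 1) ξ₂ = 62.4 → ξ₂ = 18.35 lbmol/h, ξ₁ = 44.05 lbmol/h.
Outlet amounts (n = n₀ + Σ ν·ξ):
  A: 185.2 − 1(44.05) − 1(18.35) = 122.8
  D: 641.4 − 1(44.05) − 1(18.35) = 579
  B: 0 + 2(44.05) = 88.09
  F: 0 + 1(18.35) = 18.35
  E: 0 + 2(18.35) = 36.7

ξ₁ = 44 lbmol/h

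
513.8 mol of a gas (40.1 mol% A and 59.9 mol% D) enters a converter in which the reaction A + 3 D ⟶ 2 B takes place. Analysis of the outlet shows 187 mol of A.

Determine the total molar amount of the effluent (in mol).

476 mol

For A: n = n₀ − 1ξ → 187 = 206 − 1ξ, giving ξ = 19.03 mol.
Outlet amounts (n = n₀ + ν ξ):
  A: 206 − 1(19.03) = 187
  D: 307.8 − 3(19.03) = 250.7
  B: 0 + 2(19.03) = 38.07
Total out = 187 + 250.7 + 38.07 = 475.7 mol.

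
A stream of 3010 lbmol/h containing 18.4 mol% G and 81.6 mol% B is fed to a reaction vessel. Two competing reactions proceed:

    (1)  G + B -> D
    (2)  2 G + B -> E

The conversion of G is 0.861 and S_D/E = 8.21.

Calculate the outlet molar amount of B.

Conversion of G: G consumed = 0.861 × 553.8 = 476.9 lbmol/h = 1ξ₁ + 2ξ₂.
Selectivity: 1ξ₁ / (1ξ₂) = 8.21 → ξ₁ = 8.21 ξ₂.
Substitute: (1·8.21 + 2) ξ₂ = 476.9 → ξ₂ = 46.7 lbmol/h, ξ₁ = 383.4 lbmol/h.
Outlet amounts (n = n₀ + Σ ν·ξ):
  G: 553.8 − 1(383.4) − 2(46.7) = 76.98
  B: 2456 − 1(383.4) − 1(46.7) = 2026
  D: 0 + 1(383.4) = 383.4
  E: 0 + 1(46.7) = 46.7

2030 lbmol/h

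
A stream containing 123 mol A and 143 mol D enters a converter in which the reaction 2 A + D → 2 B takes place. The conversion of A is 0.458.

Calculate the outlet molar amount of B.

56.3 mol

A reacted = 0.458 × 123 = 56.33 mol; ν_A = −2, so ξ = 56.33/2 = 28.17 mol.
Outlet amounts (n = n₀ + ν ξ):
  A: 123 − 2(28.17) = 66.67
  D: 143 − 1(28.17) = 114.8
  B: 0 + 2(28.17) = 56.33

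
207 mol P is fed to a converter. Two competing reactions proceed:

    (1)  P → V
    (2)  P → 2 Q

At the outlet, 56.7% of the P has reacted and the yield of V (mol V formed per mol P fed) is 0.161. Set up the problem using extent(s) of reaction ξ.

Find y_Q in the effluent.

0.578

Yield of V: 1ξ₁ / 207 = 0.161 → ξ₁ = 33.33 mol.
Conversion of P: 1ξ₁ + 1ξ₂ = 0.567 × 207 = 117.4 → ξ₂ = 84.04 mol.
Outlet amounts (n = n₀ + Σ ν·ξ):
  P: 207 − 1(33.33) − 1(84.04) = 89.63
  V: 0 + 1(33.33) = 33.33
  Q: 0 + 2(84.04) = 168.1
Total out = 291 mol; y_Q = 168.1 / 291 = 0.5775.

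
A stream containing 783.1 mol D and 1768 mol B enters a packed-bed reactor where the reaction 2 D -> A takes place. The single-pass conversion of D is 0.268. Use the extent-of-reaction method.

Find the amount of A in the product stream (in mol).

D reacted = 0.268 × 783.1 = 209.9 mol; ν_D = −2, so ξ = 209.9/2 = 104.9 mol.
Outlet amounts (n = n₀ + ν ξ):
  D: 783.1 − 2(104.9) = 573.2
  A: 0 + 1(104.9) = 104.9
  B: 1768 (inert)

105 mol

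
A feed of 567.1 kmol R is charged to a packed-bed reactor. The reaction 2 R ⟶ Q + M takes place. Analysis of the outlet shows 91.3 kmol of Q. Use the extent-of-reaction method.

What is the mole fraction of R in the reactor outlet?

0.678

For Q: n = n₀ + 1ξ → 91.3 = 0 + 1ξ, giving ξ = 91.3 kmol.
Outlet amounts (n = n₀ + ν ξ):
  R: 567.1 − 2(91.3) = 384.5
  Q: 0 + 1(91.3) = 91.3
  M: 0 + 1(91.3) = 91.3
Total out = 567.1 kmol; y_R = 384.5 / 567.1 = 0.678.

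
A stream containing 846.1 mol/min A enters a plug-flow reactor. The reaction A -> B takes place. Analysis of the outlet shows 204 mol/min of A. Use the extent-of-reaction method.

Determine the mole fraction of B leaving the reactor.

For A: n = n₀ − 1ξ → 204 = 846.1 − 1ξ, giving ξ = 642.1 mol/min.
Outlet amounts (n = n₀ + ν ξ):
  A: 846.1 − 1(642.1) = 204
  B: 0 + 1(642.1) = 642.1
Total out = 846.1 mol/min; y_B = 642.1 / 846.1 = 0.7589.

0.759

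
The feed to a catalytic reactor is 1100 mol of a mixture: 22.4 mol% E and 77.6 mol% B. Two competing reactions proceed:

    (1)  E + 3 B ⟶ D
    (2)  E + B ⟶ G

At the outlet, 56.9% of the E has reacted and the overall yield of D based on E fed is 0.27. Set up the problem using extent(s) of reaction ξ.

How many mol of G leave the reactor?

Yield of D: 1ξ₁ / 246.4 = 0.27 → ξ₁ = 66.53 mol.
Conversion of E: 1ξ₁ + 1ξ₂ = 0.569 × 246.4 = 140.2 → ξ₂ = 73.67 mol.
Outlet amounts (n = n₀ + Σ ν·ξ):
  E: 246.4 − 1(66.53) − 1(73.67) = 106.2
  B: 853.6 − 3(66.53) − 1(73.67) = 580.3
  D: 0 + 1(66.53) = 66.53
  G: 0 + 1(73.67) = 73.67

73.7 mol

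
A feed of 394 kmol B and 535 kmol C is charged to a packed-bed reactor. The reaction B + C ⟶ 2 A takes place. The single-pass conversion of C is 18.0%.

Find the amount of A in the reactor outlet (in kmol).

193 kmol

C reacted = 0.18 × 535 = 96.3 kmol; ν_C = −1, so ξ = 96.3/1 = 96.3 kmol.
Outlet amounts (n = n₀ + ν ξ):
  B: 394 − 1(96.3) = 297.7
  C: 535 − 1(96.3) = 438.7
  A: 0 + 2(96.3) = 192.6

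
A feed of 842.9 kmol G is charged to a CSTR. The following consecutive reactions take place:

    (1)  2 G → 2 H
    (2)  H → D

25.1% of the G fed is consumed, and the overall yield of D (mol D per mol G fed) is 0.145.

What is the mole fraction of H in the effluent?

Conversion of G: G consumed = 2ξ₁ = 0.251 × 842.9 → ξ₁ = 105.8 kmol.
Yield of D: 1ξ₂ / 842.9 = 0.145 → ξ₂ = 122.2 kmol.
Outlet amounts (n = n₀ + Σ ν·ξ):
  G: 842.9 − 2(105.8) = 631.3
  H: 0 + 2(105.8) − 1(122.2) = 89.35
  D: 0 + 1(122.2) = 122.2
Total out = 842.9 kmol; y_H = 89.35 / 842.9 = 0.106.

0.106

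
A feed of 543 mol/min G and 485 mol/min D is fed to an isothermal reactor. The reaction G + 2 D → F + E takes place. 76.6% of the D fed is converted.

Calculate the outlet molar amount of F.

D reacted = 0.766 × 485 = 371.5 mol/min; ν_D = −2, so ξ = 371.5/2 = 185.8 mol/min.
Outlet amounts (n = n₀ + ν ξ):
  G: 543 − 1(185.8) = 357.2
  D: 485 − 2(185.8) = 113.5
  F: 0 + 1(185.8) = 185.8
  E: 0 + 1(185.8) = 185.8

186 mol/min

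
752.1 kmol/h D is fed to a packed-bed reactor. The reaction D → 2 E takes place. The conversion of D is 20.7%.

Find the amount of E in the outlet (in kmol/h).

D reacted = 0.207 × 752.1 = 155.7 kmol/h; ν_D = −1, so ξ = 155.7/1 = 155.7 kmol/h.
Outlet amounts (n = n₀ + ν ξ):
  D: 752.1 − 1(155.7) = 596.4
  E: 0 + 2(155.7) = 311.4

311 kmol/h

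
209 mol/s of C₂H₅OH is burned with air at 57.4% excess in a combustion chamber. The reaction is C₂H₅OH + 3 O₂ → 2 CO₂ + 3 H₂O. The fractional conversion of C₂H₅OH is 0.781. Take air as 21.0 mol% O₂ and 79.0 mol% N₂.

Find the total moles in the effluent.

5070 mol/s

Stoichiometric O₂ = 3 × 209 = 627 mol/s; O₂ fed = 627 × 1.574 = 986.9 mol/s.
N₂ fed = 986.9 × 79/21 = 3713 mol/s.
Fuel reacted = 0.781 × 209 → ξ = 163.2 mol/s.
Outlet (n = n₀ + ν ξ):
  C₂H₅OH: 209 − 1(163.2) = 45.77
  O₂: 986.9 − 3(163.2) = 497.2
  N₂: 3713 (inert)
  CO₂: 0 + 2(163.2) = 326.5
  H₂O: 0 + 3(163.2) = 489.7
Total out = 45.77 + 497.2 + 3713 + 326.5 + 489.7 = 5072 mol/s.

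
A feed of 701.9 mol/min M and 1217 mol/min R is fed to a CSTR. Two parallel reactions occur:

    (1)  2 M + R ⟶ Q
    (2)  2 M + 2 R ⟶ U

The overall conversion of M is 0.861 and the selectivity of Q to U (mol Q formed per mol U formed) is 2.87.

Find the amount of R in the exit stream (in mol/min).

837 mol/min

Conversion of M: M consumed = 0.861 × 701.9 = 604.3 mol/min = 2ξ₁ + 2ξ₂.
Selectivity: 1ξ₁ / (1ξ₂) = 2.87 → ξ₁ = 2.87 ξ₂.
Substitute: (2·2.87 + 2) ξ₂ = 604.3 → ξ₂ = 78.08 mol/min, ξ₁ = 224.1 mol/min.
Outlet amounts (n = n₀ + Σ ν·ξ):
  M: 701.9 − 2(224.1) − 2(78.08) = 97.56
  R: 1217 − 1(224.1) − 2(78.08) = 836.8
  Q: 0 + 1(224.1) = 224.1
  U: 0 + 1(78.08) = 78.08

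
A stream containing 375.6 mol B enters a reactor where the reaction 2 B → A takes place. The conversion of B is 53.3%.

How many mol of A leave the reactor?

100 mol

B reacted = 0.533 × 375.6 = 200.2 mol; ν_B = −2, so ξ = 200.2/2 = 100.1 mol.
Outlet amounts (n = n₀ + ν ξ):
  B: 375.6 − 2(100.1) = 175.4
  A: 0 + 1(100.1) = 100.1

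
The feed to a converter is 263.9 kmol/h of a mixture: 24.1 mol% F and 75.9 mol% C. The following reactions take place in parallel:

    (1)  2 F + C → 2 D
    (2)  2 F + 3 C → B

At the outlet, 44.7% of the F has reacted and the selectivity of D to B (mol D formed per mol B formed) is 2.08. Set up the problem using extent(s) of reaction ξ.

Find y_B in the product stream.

0.0305

Conversion of F: F consumed = 0.447 × 63.6 = 28.43 kmol/h = 2ξ₁ + 2ξ₂.
Selectivity: 2ξ₁ / (1ξ₂) = 2.08 → ξ₁ = 1.04 ξ₂.
Substitute: (2·1.04 + 2) ξ₂ = 28.43 → ξ₂ = 6.968 kmol/h, ξ₁ = 7.247 kmol/h.
Outlet amounts (n = n₀ + Σ ν·ξ):
  F: 63.6 − 2(7.247) − 2(6.968) = 35.17
  C: 200.3 − 1(7.247) − 3(6.968) = 172.1
  D: 0 + 2(7.247) = 14.49
  B: 0 + 1(6.968) = 6.968
Total out = 228.8 kmol/h; y_B = 6.968 / 228.8 = 0.03046.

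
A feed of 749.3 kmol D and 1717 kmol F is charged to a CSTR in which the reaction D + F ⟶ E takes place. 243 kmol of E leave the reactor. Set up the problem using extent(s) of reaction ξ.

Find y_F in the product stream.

0.663

For E: n = n₀ + 1ξ → 243 = 0 + 1ξ, giving ξ = 243 kmol.
Outlet amounts (n = n₀ + ν ξ):
  D: 749.3 − 1(243) = 506.3
  F: 1717 − 1(243) = 1474
  E: 0 + 1(243) = 243
Total out = 2223 kmol; y_F = 1474 / 2223 = 0.663.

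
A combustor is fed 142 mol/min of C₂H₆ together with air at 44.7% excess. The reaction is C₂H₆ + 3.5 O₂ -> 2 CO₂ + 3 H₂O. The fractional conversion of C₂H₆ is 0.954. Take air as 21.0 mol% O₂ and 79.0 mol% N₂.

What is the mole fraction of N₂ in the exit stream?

0.744

Stoichiometric O₂ = 3.5 × 142 = 497 mol/min; O₂ fed = 497 × 1.447 = 719.2 mol/min.
N₂ fed = 719.2 × 79/21 = 2705 mol/min.
Fuel reacted = 0.954 × 142 → ξ = 135.5 mol/min.
Outlet (n = n₀ + ν ξ):
  C₂H₆: 142 − 1(135.5) = 6.532
  O₂: 719.2 − 3.5(135.5) = 245
  N₂: 2705 (inert)
  CO₂: 0 + 2(135.5) = 270.9
  H₂O: 0 + 3(135.5) = 406.4
Total out = 3634 mol/min; y_N₂ = 2705 / 3634 = 0.7444.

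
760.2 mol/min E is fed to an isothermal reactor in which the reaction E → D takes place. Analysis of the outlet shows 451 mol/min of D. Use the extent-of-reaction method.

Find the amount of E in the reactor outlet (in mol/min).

For D: n = n₀ + 1ξ → 451 = 0 + 1ξ, giving ξ = 451 mol/min.
Outlet amounts (n = n₀ + ν ξ):
  E: 760.2 − 1(451) = 309.2
  D: 0 + 1(451) = 451

309 mol/min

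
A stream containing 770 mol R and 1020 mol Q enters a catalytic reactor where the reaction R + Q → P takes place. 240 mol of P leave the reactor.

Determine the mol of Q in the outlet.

For P: n = n₀ + 1ξ → 240 = 0 + 1ξ, giving ξ = 240 mol.
Outlet amounts (n = n₀ + ν ξ):
  R: 770 − 1(240) = 530
  Q: 1020 − 1(240) = 780
  P: 0 + 1(240) = 240

780 mol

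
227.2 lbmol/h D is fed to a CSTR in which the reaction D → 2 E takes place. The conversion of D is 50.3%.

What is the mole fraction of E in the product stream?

D reacted = 0.503 × 227.2 = 114.3 lbmol/h; ν_D = −1, so ξ = 114.3/1 = 114.3 lbmol/h.
Outlet amounts (n = n₀ + ν ξ):
  D: 227.2 − 1(114.3) = 112.9
  E: 0 + 2(114.3) = 228.6
Total out = 341.5 lbmol/h; y_E = 228.6 / 341.5 = 0.6693.

0.669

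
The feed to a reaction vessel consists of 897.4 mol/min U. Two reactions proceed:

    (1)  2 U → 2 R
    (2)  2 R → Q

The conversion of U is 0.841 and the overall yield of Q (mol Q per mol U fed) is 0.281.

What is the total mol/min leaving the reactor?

645 mol/min

Conversion of U: U consumed = 2ξ₁ = 0.841 × 897.4 → ξ₁ = 377.4 mol/min.
Yield of Q: 1ξ₂ / 897.4 = 0.281 → ξ₂ = 252.2 mol/min.
Outlet amounts (n = n₀ + Σ ν·ξ):
  U: 897.4 − 2(377.4) = 142.7
  R: 0 + 2(377.4) − 2(252.2) = 250.4
  Q: 0 + 1(252.2) = 252.2
Total out = 142.7 + 250.4 + 252.2 = 645.2 mol/min.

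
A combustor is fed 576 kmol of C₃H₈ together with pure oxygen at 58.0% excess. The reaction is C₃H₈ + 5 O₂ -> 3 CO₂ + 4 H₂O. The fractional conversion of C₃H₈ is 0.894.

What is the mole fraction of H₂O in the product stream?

0.365

Stoichiometric O₂ = 5 × 576 = 2880 kmol; O₂ fed = 2880 × 1.580 = 4550 kmol.
Fuel reacted = 0.894 × 576 → ξ = 514.9 kmol.
Outlet (n = n₀ + ν ξ):
  C₃H₈: 576 − 1(514.9) = 61.06
  O₂: 4550 − 5(514.9) = 1976
  CO₂: 0 + 3(514.9) = 1545
  H₂O: 0 + 4(514.9) = 2060
Total out = 5641 kmol; y_H₂O = 2060 / 5641 = 0.3651.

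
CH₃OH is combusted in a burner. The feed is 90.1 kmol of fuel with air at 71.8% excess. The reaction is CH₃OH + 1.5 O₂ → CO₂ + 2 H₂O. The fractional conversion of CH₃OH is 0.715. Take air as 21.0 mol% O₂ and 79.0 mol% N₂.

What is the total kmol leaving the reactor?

Stoichiometric O₂ = 1.5 × 90.1 = 135.1 kmol; O₂ fed = 135.1 × 1.718 = 232.2 kmol.
N₂ fed = 232.2 × 79/21 = 873.5 kmol.
Fuel reacted = 0.715 × 90.1 → ξ = 64.42 kmol.
Outlet (n = n₀ + ν ξ):
  CH₃OH: 90.1 − 1(64.42) = 25.68
  O₂: 232.2 − 1.5(64.42) = 135.6
  N₂: 873.5 (inert)
  CO₂: 0 + 1(64.42) = 64.42
  H₂O: 0 + 2(64.42) = 128.8
Total out = 25.68 + 135.6 + 873.5 + 64.42 + 128.8 = 1228 kmol.

1230 kmol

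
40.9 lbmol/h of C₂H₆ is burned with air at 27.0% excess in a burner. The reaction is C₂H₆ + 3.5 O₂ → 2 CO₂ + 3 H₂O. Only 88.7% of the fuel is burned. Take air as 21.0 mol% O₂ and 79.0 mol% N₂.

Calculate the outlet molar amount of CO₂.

Stoichiometric O₂ = 3.5 × 40.9 = 143.2 lbmol/h; O₂ fed = 143.2 × 1.270 = 181.8 lbmol/h.
N₂ fed = 181.8 × 79/21 = 683.9 lbmol/h.
Fuel reacted = 0.887 × 40.9 → ξ = 36.28 lbmol/h.
Outlet (n = n₀ + ν ξ):
  C₂H₆: 40.9 − 1(36.28) = 4.622
  O₂: 181.8 − 3.5(36.28) = 54.83
  N₂: 683.9 (inert)
  CO₂: 0 + 2(36.28) = 72.56
  H₂O: 0 + 3(36.28) = 108.8

72.6 lbmol/h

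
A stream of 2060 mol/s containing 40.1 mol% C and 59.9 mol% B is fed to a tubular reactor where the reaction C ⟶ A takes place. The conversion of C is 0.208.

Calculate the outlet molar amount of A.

C reacted = 0.208 × 826.1 = 171.8 mol/s; ν_C = −1, so ξ = 171.8/1 = 171.8 mol/s.
Outlet amounts (n = n₀ + ν ξ):
  C: 826.1 − 1(171.8) = 654.2
  A: 0 + 1(171.8) = 171.8
  B: 1234 (inert)

172 mol/s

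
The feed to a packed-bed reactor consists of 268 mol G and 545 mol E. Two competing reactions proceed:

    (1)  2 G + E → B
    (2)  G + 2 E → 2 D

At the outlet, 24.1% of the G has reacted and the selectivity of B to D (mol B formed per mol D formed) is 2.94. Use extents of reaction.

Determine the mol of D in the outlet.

10.1 mol

Conversion of G: G consumed = 0.241 × 268 = 64.59 mol = 2ξ₁ + 1ξ₂.
Selectivity: 1ξ₁ / (2ξ₂) = 2.94 → ξ₁ = 5.88 ξ₂.
Substitute: (2·5.88 + 1) ξ₂ = 64.59 → ξ₂ = 5.062 mol, ξ₁ = 29.76 mol.
Outlet amounts (n = n₀ + Σ ν·ξ):
  G: 268 − 2(29.76) − 1(5.062) = 203.4
  E: 545 − 1(29.76) − 2(5.062) = 505.1
  B: 0 + 1(29.76) = 29.76
  D: 0 + 2(5.062) = 10.12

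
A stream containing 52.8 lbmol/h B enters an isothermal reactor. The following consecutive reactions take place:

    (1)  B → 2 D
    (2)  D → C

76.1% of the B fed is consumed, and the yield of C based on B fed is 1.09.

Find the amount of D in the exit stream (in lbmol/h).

Conversion of B: B consumed = 1ξ₁ = 0.761 × 52.8 → ξ₁ = 40.18 lbmol/h.
Yield of C: 1ξ₂ / 52.8 = 1.09 → ξ₂ = 57.55 lbmol/h.
Outlet amounts (n = n₀ + Σ ν·ξ):
  B: 52.8 − 1(40.18) = 12.62
  D: 0 + 2(40.18) − 1(57.55) = 22.81
  C: 0 + 1(57.55) = 57.55

22.8 lbmol/h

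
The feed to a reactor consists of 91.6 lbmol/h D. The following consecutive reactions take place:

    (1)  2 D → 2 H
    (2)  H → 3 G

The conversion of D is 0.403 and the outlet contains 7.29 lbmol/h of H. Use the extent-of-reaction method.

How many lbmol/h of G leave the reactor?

88.9 lbmol/h

Conversion of D: D consumed = 2ξ₁ = 0.403 × 91.6 → ξ₁ = 18.46 lbmol/h.
H balance: n_H = 0 + 2ξ₁ − 1ξ₂ = 7.29 → ξ₂ = (2·18.46 − 7.29)/1 = 29.62 lbmol/h.
Outlet amounts (n = n₀ + Σ ν·ξ):
  D: 91.6 − 2(18.46) = 54.69
  H: 0 + 2(18.46) − 1(29.62) = 7.29
  G: 0 + 3(29.62) = 88.87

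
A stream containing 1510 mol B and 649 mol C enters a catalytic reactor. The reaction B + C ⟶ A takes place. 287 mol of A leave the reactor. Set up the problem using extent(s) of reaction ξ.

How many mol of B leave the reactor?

1220 mol

For A: n = n₀ + 1ξ → 287 = 0 + 1ξ, giving ξ = 287 mol.
Outlet amounts (n = n₀ + ν ξ):
  B: 1510 − 1(287) = 1223
  C: 649 − 1(287) = 362
  A: 0 + 1(287) = 287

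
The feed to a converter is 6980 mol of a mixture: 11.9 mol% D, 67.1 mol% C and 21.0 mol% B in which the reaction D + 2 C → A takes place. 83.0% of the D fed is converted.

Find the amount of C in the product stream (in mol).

3300 mol

D reacted = 0.83 × 830.6 = 689.4 mol; ν_D = −1, so ξ = 689.4/1 = 689.4 mol.
Outlet amounts (n = n₀ + ν ξ):
  D: 830.6 − 1(689.4) = 141.2
  C: 4684 − 2(689.4) = 3305
  A: 0 + 1(689.4) = 689.4
  B: 1466 (inert)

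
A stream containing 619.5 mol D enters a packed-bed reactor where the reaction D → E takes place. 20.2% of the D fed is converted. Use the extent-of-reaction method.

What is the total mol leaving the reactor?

D reacted = 0.202 × 619.5 = 125.1 mol; ν_D = −1, so ξ = 125.1/1 = 125.1 mol.
Outlet amounts (n = n₀ + ν ξ):
  D: 619.5 − 1(125.1) = 494.4
  E: 0 + 1(125.1) = 125.1
Total out = 494.4 + 125.1 = 619.5 mol.

620 mol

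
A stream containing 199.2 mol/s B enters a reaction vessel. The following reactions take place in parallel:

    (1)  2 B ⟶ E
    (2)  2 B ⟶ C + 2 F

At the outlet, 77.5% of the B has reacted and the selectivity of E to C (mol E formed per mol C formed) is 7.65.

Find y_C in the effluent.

0.0638

Conversion of B: B consumed = 0.775 × 199.2 = 154.4 mol/s = 2ξ₁ + 2ξ₂.
Selectivity: 1ξ₁ / (1ξ₂) = 7.65 → ξ₁ = 7.65 ξ₂.
Substitute: (2·7.65 + 2) ξ₂ = 154.4 → ξ₂ = 8.924 mol/s, ξ₁ = 68.27 mol/s.
Outlet amounts (n = n₀ + Σ ν·ξ):
  B: 199.2 − 2(68.27) − 2(8.924) = 44.82
  E: 0 + 1(68.27) = 68.27
  C: 0 + 1(8.924) = 8.924
  F: 0 + 2(8.924) = 17.85
Total out = 139.9 mol/s; y_C = 8.924 / 139.9 = 0.06381.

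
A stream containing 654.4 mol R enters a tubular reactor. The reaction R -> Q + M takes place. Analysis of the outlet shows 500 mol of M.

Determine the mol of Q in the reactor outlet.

500 mol

For M: n = n₀ + 1ξ → 500 = 0 + 1ξ, giving ξ = 500 mol.
Outlet amounts (n = n₀ + ν ξ):
  R: 654.4 − 1(500) = 154.4
  Q: 0 + 1(500) = 500
  M: 0 + 1(500) = 500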